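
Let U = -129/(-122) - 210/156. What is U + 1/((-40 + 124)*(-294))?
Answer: -5656177/19583928 ≈ -0.28882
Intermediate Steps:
U = -229/793 (U = -129*(-1/122) - 210*1/156 = 129/122 - 35/26 = -229/793 ≈ -0.28878)
U + 1/((-40 + 124)*(-294)) = -229/793 + 1/((-40 + 124)*(-294)) = -229/793 - 1/294/84 = -229/793 + (1/84)*(-1/294) = -229/793 - 1/24696 = -5656177/19583928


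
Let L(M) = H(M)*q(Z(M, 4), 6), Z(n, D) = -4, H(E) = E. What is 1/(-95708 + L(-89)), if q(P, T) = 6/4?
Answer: -2/191683 ≈ -1.0434e-5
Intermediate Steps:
q(P, T) = 3/2 (q(P, T) = 6*(¼) = 3/2)
L(M) = 3*M/2 (L(M) = M*(3/2) = 3*M/2)
1/(-95708 + L(-89)) = 1/(-95708 + (3/2)*(-89)) = 1/(-95708 - 267/2) = 1/(-191683/2) = -2/191683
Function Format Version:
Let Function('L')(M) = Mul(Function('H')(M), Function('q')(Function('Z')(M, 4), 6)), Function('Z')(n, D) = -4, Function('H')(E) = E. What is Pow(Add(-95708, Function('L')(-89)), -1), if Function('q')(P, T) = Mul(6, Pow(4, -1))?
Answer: Rational(-2, 191683) ≈ -1.0434e-5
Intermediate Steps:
Function('q')(P, T) = Rational(3, 2) (Function('q')(P, T) = Mul(6, Rational(1, 4)) = Rational(3, 2))
Function('L')(M) = Mul(Rational(3, 2), M) (Function('L')(M) = Mul(M, Rational(3, 2)) = Mul(Rational(3, 2), M))
Pow(Add(-95708, Function('L')(-89)), -1) = Pow(Add(-95708, Mul(Rational(3, 2), -89)), -1) = Pow(Add(-95708, Rational(-267, 2)), -1) = Pow(Rational(-191683, 2), -1) = Rational(-2, 191683)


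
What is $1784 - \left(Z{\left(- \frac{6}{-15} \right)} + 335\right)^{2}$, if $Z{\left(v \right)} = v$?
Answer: $- \frac{2767729}{25} \approx -1.1071 \cdot 10^{5}$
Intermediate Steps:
$1784 - \left(Z{\left(- \frac{6}{-15} \right)} + 335\right)^{2} = 1784 - \left(- \frac{6}{-15} + 335\right)^{2} = 1784 - \left(\left(-6\right) \left(- \frac{1}{15}\right) + 335\right)^{2} = 1784 - \left(\frac{2}{5} + 335\right)^{2} = 1784 - \left(\frac{1677}{5}\right)^{2} = 1784 - \frac{2812329}{25} = - \frac{2767729}{25}$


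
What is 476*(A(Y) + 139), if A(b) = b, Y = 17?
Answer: 74256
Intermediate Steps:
476*(A(Y) + 139) = 476*(17 + 139) = 476*156 = 74256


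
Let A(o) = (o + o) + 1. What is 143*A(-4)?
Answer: -1001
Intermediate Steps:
A(o) = 1 + 2*o (A(o) = 2*o + 1 = 1 + 2*o)
143*A(-4) = 143*(1 + 2*(-4)) = 143*(1 - 8) = 143*(-7) = -1001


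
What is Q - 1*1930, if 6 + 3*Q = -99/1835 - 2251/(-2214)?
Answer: -23543439841/12188070 ≈ -1931.7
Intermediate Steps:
Q = -20464741/12188070 (Q = -2 + (-99/1835 - 2251/(-2214))/3 = -2 + (-99*1/1835 - 2251*(-1/2214))/3 = -2 + (-99/1835 + 2251/2214)/3 = -2 + (1/3)*(3911399/4062690) = -2 + 3911399/12188070 = -20464741/12188070 ≈ -1.6791)
Q - 1*1930 = -20464741/12188070 - 1*1930 = -20464741/12188070 - 1930 = -23543439841/12188070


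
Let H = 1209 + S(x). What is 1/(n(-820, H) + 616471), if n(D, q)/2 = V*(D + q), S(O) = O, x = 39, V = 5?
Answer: 1/620751 ≈ 1.6110e-6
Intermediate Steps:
H = 1248 (H = 1209 + 39 = 1248)
n(D, q) = 10*D + 10*q (n(D, q) = 2*(5*(D + q)) = 2*(5*D + 5*q) = 10*D + 10*q)
1/(n(-820, H) + 616471) = 1/((10*(-820) + 10*1248) + 616471) = 1/((-8200 + 12480) + 616471) = 1/(4280 + 616471) = 1/620751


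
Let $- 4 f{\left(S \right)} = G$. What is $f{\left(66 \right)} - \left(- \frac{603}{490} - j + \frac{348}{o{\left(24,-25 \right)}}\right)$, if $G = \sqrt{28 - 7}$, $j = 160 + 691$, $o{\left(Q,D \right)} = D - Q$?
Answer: $\frac{421073}{490} - \frac{\sqrt{21}}{4} \approx 858.19$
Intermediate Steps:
$j = 851$
$G = \sqrt{21} \approx 4.5826$
$f{\left(S \right)} = - \frac{\sqrt{21}}{4}$
$f{\left(66 \right)} - \left(- \frac{603}{490} - j + \frac{348}{o{\left(24,-25 \right)}}\right) = - \frac{\sqrt{21}}{4} - \left(-851 - \frac{603}{490} + \frac{348}{-25 - 24}\right) = - \frac{\sqrt{21}}{4} + \left(851 - \left(\frac{348}{-49} - \frac{603}{490}\right)\right) = - \frac{\sqrt{21}}{4} + \left(851 - \left(348 \left(- \frac{1}{49}\right) - \frac{603}{490}\right)\right) = - \frac{\sqrt{21}}{4} + \left(851 - \left(- \frac{348}{49} - \frac{603}{490}\right)\right) = - \frac{\sqrt{21}}{4} + \left(851 - - \frac{4083}{490}\right) = - \frac{\sqrt{21}}{4} + \left(851 + \frac{4083}{490}\right) = - \frac{\sqrt{21}}{4} + \frac{421073}{490} = \frac{421073}{490} - \frac{\sqrt{21}}{4}$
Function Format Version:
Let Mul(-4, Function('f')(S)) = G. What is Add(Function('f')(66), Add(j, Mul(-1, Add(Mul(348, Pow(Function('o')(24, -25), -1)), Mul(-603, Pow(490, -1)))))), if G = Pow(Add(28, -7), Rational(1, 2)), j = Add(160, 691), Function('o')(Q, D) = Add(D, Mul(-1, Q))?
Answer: Add(Rational(421073, 490), Mul(Rational(-1, 4), Pow(21, Rational(1, 2)))) ≈ 858.19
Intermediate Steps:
j = 851
G = Pow(21, Rational(1, 2)) ≈ 4.5826
Function('f')(S) = Mul(Rational(-1, 4), Pow(21, Rational(1, 2)))
Add(Function('f')(66), Add(j, Mul(-1, Add(Mul(348, Pow(Function('o')(24, -25), -1)), Mul(-603, Pow(490, -1)))))) = Add(Mul(Rational(-1, 4), Pow(21, Rational(1, 2))), Add(851, Mul(-1, Add(Mul(348, Pow(Add(-25, Mul(-1, 24)), -1)), Mul(-603, Pow(490, -1)))))) = Add(Mul(Rational(-1, 4), Pow(21, Rational(1, 2))), Add(851, Mul(-1, Add(Mul(348, Pow(Add(-25, -24), -1)), Mul(-603, Rational(1, 490)))))) = Add(Mul(Rational(-1, 4), Pow(21, Rational(1, 2))), Add(851, Mul(-1, Add(Mul(348, Pow(-49, -1)), Rational(-603, 490))))) = Add(Mul(Rational(-1, 4), Pow(21, Rational(1, 2))), Add(851, Mul(-1, Add(Mul(348, Rational(-1, 49)), Rational(-603, 490))))) = Add(Mul(Rational(-1, 4), Pow(21, Rational(1, 2))), Add(851, Mul(-1, Add(Rational(-348, 49), Rational(-603, 490))))) = Add(Mul(Rational(-1, 4), Pow(21, Rational(1, 2))), Add(851, Mul(-1, Rational(-4083, 490)))) = Add(Mul(Rational(-1, 4), Pow(21, Rational(1, 2))), Add(851, Rational(4083, 490))) = Add(Mul(Rational(-1, 4), Pow(21, Rational(1, 2))), Rational(421073, 490)) = Add(Rational(421073, 490), Mul(Rational(-1, 4), Pow(21, Rational(1, 2))))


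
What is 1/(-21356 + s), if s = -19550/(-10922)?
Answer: -5461/116615341 ≈ -4.6829e-5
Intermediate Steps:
s = 9775/5461 (s = -19550*(-1/10922) = 9775/5461 ≈ 1.7900)
1/(-21356 + s) = 1/(-21356 + 9775/5461) = 1/(-116615341/5461) = -5461/116615341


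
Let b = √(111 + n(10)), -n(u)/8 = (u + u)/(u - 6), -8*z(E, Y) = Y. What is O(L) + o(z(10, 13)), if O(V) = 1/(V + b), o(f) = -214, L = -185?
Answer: -7309141/34154 - √71/34154 ≈ -214.01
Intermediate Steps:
z(E, Y) = -Y/8
n(u) = -16*u/(-6 + u) (n(u) = -8*(u + u)/(u - 6) = -8*2*u/(-6 + u) = -16*u/(-6 + u))
b = √71 (b = √(111 - 16*10/(-6 + 10)) = √(111 - 16*10/4) = √(111 - 16*10*¼) = √(111 - 40) = √71 ≈ 8.4261)
O(V) = 1/(V + √71)
O(L) + o(z(10, 13)) = 1/(-185 + √71) - 214 = -214 + 1/(-185 + √71)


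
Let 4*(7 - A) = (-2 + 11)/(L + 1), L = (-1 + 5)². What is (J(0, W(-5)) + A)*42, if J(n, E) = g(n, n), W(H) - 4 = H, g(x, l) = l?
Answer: 9807/34 ≈ 288.44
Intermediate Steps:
L = 16 (L = 4² = 16)
W(H) = 4 + H
A = 467/68 (A = 7 - (-2 + 11)/(4*(16 + 1)) = 7 - 9/(4*17) = 7 - ¼*9/17 = 7 - 9/68 = 467/68 ≈ 6.8676)
J(n, E) = n
(J(0, W(-5)) + A)*42 = (0 + 467/68)*42 = (467/68)*42 = 9807/34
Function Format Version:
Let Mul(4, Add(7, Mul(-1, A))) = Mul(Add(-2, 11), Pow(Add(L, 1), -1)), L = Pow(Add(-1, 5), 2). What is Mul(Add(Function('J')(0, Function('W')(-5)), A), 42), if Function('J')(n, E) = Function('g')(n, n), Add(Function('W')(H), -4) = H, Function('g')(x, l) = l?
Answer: Rational(9807, 34) ≈ 288.44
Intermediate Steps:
L = 16 (L = Pow(4, 2) = 16)
Function('W')(H) = Add(4, H)
A = Rational(467, 68) (A = Add(7, Mul(Rational(-1, 4), Mul(Add(-2, 11), Pow(Add(16, 1), -1)))) = Add(7, Mul(Rational(-1, 4), Mul(9, Pow(17, -1)))) = Add(7, Mul(Rational(-1, 4), Mul(9, Rational(1, 17)))) = Add(7, Mul(Rational(-1, 4), Rational(9, 17))) = Add(7, Rational(-9, 68)) = Rational(467, 68) ≈ 6.8676)
Function('J')(n, E) = n
Mul(Add(Function('J')(0, Function('W')(-5)), A), 42) = Mul(Add(0, Rational(467, 68)), 42) = Mul(Rational(467, 68), 42) = Rational(9807, 34)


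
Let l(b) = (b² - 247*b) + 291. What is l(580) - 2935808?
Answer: -2742377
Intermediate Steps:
l(b) = 291 + b² - 247*b
l(580) - 2935808 = (291 + 580² - 247*580) - 2935808 = (291 + 336400 - 143260) - 2935808 = 193431 - 2935808 = -2742377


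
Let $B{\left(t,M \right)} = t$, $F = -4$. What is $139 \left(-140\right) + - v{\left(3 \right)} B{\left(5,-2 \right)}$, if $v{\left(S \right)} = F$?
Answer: $-19440$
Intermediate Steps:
$v{\left(S \right)} = -4$
$139 \left(-140\right) + - v{\left(3 \right)} B{\left(5,-2 \right)} = 139 \left(-140\right) + \left(-1\right) \left(-4\right) 5 = -19460 + 4 \cdot 5 = -19460 + 20 = -19440$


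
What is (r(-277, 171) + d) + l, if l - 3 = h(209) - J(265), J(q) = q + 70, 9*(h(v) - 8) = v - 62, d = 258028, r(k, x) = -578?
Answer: 771427/3 ≈ 2.5714e+5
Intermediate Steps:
h(v) = 10/9 + v/9 (h(v) = 8 + (v - 62)/9 = 8 + (-62 + v)/9 = 8 + (-62/9 + v/9) = 10/9 + v/9)
J(q) = 70 + q
l = -923/3 (l = 3 + ((10/9 + (⅑)*209) - (70 + 265)) = 3 + ((10/9 + 209/9) - 1*335) = 3 + (73/3 - 335) = 3 - 932/3 = -923/3 ≈ -307.67)
(r(-277, 171) + d) + l = (-578 + 258028) - 923/3 = 257450 - 923/3 = 771427/3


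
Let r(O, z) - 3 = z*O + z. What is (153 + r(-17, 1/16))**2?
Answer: 24025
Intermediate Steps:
r(O, z) = 3 + z + O*z (r(O, z) = 3 + (z*O + z) = 3 + (O*z + z) = 3 + (z + O*z) = 3 + z + O*z)
(153 + r(-17, 1/16))**2 = (153 + (3 + 1/16 - 17/16))**2 = (153 + 2)**2 = 155**2 = 24025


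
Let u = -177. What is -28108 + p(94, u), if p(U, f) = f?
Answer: -28285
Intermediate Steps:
-28108 + p(94, u) = -28108 - 177 = -28285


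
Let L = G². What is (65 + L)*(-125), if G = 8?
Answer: -16125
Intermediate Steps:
L = 64 (L = 8² = 64)
(65 + L)*(-125) = (65 + 64)*(-125) = 129*(-125) = -16125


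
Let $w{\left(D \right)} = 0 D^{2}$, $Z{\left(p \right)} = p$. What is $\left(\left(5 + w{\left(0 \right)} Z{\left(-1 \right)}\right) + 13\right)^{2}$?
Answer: $324$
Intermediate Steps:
$w{\left(D \right)} = 0$
$\left(\left(5 + w{\left(0 \right)} Z{\left(-1 \right)}\right) + 13\right)^{2} = \left(\left(5 + 0 \left(-1\right)\right) + 13\right)^{2} = \left(\left(5 + 0\right) + 13\right)^{2} = \left(5 + 13\right)^{2} = 18^{2} = 324$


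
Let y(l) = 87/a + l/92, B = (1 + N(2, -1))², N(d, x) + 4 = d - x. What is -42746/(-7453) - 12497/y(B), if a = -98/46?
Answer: 160324195/514257 ≈ 311.76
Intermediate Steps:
N(d, x) = -4 + d - x (N(d, x) = -4 + (d - x) = -4 + d - x)
B = 0 (B = (1 + (-4 + 2 - 1*(-1)))² = (1 + (-4 + 2 + 1))² = (1 - 1)² = 0² = 0)
a = -49/23 (a = -98*1/46 = -49/23 ≈ -2.1304)
y(l) = -2001/49 + l/92 (y(l) = 87/(-49/23) + l/92 = 87*(-23/49) + l*(1/92) = -2001/49 + l/92)
-42746/(-7453) - 12497/y(B) = -42746/(-7453) - 12497/(-2001/49 + (1/92)*0) = -42746*(-1/7453) - 12497/(-2001/49 + 0) = 1474/257 - 12497/(-2001/49) = 1474/257 - 12497*(-49/2001) = 1474/257 + 612353/2001 = 160324195/514257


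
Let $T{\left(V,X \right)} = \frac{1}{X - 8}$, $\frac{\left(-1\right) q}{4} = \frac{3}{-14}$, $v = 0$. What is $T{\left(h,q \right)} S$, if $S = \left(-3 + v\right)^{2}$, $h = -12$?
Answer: $- \frac{63}{50} \approx -1.26$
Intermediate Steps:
$q = \frac{6}{7}$ ($q = - 4 \frac{3}{-14} = - 4 \cdot 3 \left(- \frac{1}{14}\right) = \left(-4\right) \left(- \frac{3}{14}\right) = \frac{6}{7} \approx 0.85714$)
$T{\left(V,X \right)} = \frac{1}{-8 + X}$
$S = 9$ ($S = \left(-3 + 0\right)^{2} = \left(-3\right)^{2} = 9$)
$T{\left(h,q \right)} S = \frac{1}{-8 + \frac{6}{7}} \cdot 9 = \frac{1}{- \frac{50}{7}} \cdot 9 = \left(- \frac{7}{50}\right) 9 = - \frac{63}{50}$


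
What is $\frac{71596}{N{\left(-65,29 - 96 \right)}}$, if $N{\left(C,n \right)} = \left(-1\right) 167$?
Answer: $- \frac{71596}{167} \approx -428.72$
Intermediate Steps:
$N{\left(C,n \right)} = -167$
$\frac{71596}{N{\left(-65,29 - 96 \right)}} = \frac{71596}{-167} = 71596 \left(- \frac{1}{167}\right) = - \frac{71596}{167}$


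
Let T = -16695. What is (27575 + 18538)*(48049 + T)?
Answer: 1445827002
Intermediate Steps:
(27575 + 18538)*(48049 + T) = (27575 + 18538)*(48049 - 16695) = 46113*31354 = 1445827002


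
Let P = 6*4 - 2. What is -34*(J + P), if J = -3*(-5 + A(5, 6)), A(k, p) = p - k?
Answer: -1156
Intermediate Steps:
P = 22 (P = 24 - 2 = 22)
J = 12 (J = -3*(-5 + (6 - 1*5)) = -3*(-5 + (6 - 5)) = -3*(-5 + 1) = -3*(-4) = 12)
-34*(J + P) = -34*(12 + 22) = -34*34 = -1156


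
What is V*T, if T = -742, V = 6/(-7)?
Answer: 636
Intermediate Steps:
V = -6/7 (V = 6*(-⅐) = -6/7 ≈ -0.85714)
V*T = -6/7*(-742) = 636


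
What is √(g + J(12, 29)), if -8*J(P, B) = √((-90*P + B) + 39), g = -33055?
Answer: √(-132220 - I*√253)/2 ≈ 0.010936 - 181.81*I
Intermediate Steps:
J(P, B) = -√(39 + B - 90*P)/8 (J(P, B) = -√((-90*P + B) + 39)/8 = -√((B - 90*P) + 39)/8 = -√(39 + B - 90*P)/8)
√(g + J(12, 29)) = √(-33055 - √(39 + 29 - 90*12)/8) = √(-33055 - √(39 + 29 - 1080)/8) = √(-33055 - I*√253/4)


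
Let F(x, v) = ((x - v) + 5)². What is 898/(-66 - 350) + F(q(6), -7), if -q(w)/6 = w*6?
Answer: 8655679/208 ≈ 41614.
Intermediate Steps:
q(w) = -36*w (q(w) = -6*w*6 = -36*w)
F(x, v) = (5 + x - v)²
898/(-66 - 350) + F(q(6), -7) = 898/(-66 - 350) + (5 - 36*6 - 1*(-7))² = 898/(-416) + (5 - 216 + 7)² = -1/416*898 + (-204)² = -449/208 + 41616 = 8655679/208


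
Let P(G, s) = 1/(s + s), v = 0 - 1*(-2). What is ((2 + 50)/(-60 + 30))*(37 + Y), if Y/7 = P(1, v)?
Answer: -403/6 ≈ -67.167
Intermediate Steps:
v = 2 (v = 0 + 2 = 2)
P(G, s) = 1/(2*s)
Y = 7/4 (Y = 7*((½)/2) = 7*((½)*(½)) = 7*(¼) = 7/4 ≈ 1.7500)
((2 + 50)/(-60 + 30))*(37 + Y) = ((2 + 50)/(-60 + 30))*(37 + 7/4) = (52/(-30))*(155/4) = (52*(-1/30))*(155/4) = -26/15*155/4 = -403/6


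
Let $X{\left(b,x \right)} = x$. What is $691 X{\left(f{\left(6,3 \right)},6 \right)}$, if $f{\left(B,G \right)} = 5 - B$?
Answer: $4146$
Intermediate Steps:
$691 X{\left(f{\left(6,3 \right)},6 \right)} = 691 \cdot 6 = 4146$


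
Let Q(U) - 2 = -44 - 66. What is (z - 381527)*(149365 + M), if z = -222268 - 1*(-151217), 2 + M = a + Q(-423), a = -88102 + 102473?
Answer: -74053527828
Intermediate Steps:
a = 14371
Q(U) = -108 (Q(U) = 2 + (-44 - 66) = 2 - 110 = -108)
M = 14261 (M = -2 + (14371 - 108) = -2 + 14263 = 14261)
z = -71051 (z = -222268 + 151217 = -71051)
(z - 381527)*(149365 + M) = (-71051 - 381527)*(149365 + 14261) = -452578*163626 = -74053527828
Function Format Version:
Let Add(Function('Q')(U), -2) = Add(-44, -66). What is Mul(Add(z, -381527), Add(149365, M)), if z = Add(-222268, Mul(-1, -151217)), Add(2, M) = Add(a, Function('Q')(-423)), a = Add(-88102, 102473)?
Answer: -74053527828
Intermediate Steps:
a = 14371
Function('Q')(U) = -108 (Function('Q')(U) = Add(2, Add(-44, -66)) = Add(2, -110) = -108)
M = 14261 (M = Add(-2, Add(14371, -108)) = Add(-2, 14263) = 14261)
z = -71051 (z = Add(-222268, 151217) = -71051)
Mul(Add(z, -381527), Add(149365, M)) = Mul(Add(-71051, -381527), Add(149365, 14261)) = Mul(-452578, 163626) = -74053527828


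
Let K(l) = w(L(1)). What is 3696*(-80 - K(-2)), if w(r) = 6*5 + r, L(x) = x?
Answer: -410256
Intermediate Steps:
w(r) = 30 + r
K(l) = 31 (K(l) = 30 + 1 = 31)
3696*(-80 - K(-2)) = 3696*(-80 - 1*31) = 3696*(-80 - 31) = 3696*(-111) = -410256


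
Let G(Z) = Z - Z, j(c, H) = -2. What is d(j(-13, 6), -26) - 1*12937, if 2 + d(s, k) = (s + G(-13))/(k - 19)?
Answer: -582253/45 ≈ -12939.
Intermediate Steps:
G(Z) = 0
d(s, k) = -2 + s/(-19 + k) (d(s, k) = -2 + (s + 0)/(k - 19) = -2 + s/(-19 + k))
d(j(-13, 6), -26) - 1*12937 = (38 - 2 - 2*(-26))/(-19 - 26) - 1*12937 = (38 - 2 + 52)/(-45) - 12937 = -1/45*88 - 12937 = -88/45 - 12937 = -582253/45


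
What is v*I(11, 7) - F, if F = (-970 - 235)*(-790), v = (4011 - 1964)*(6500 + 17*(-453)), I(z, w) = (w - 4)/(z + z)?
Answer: -28318241/22 ≈ -1.2872e+6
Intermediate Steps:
I(z, w) = (-4 + w)/(2*z) (I(z, w) = (-4 + w)/((2*z)) = (-4 + w)*(1/(2*z)) = (-4 + w)/(2*z))
v = -2458447 (v = 2047*(6500 - 7701) = 2047*(-1201) = -2458447)
F = 951950 (F = -1205*(-790) = 951950)
v*I(11, 7) - F = -2458447*(-4 + 7)/(2*11) - 1*951950 = -2458447*3/(2*11) - 951950 = -2458447*3/22 - 951950 = -7375341/22 - 951950 = -28318241/22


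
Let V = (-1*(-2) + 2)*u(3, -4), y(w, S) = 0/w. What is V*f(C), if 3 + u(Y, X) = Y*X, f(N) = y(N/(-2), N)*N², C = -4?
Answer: 0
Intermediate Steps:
y(w, S) = 0
f(N) = 0 (f(N) = 0*N² = 0)
u(Y, X) = -3 + X*Y (u(Y, X) = -3 + Y*X = -3 + X*Y)
V = -60 (V = (-1*(-2) + 2)*(-3 - 4*3) = (2 + 2)*(-3 - 12) = 4*(-15) = -60)
V*f(C) = -60*0 = 0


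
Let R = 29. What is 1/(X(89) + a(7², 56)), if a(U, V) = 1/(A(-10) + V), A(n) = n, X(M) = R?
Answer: 46/1335 ≈ 0.034457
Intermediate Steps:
X(M) = 29
a(U, V) = 1/(-10 + V)
1/(X(89) + a(7², 56)) = 1/(29 + 1/(-10 + 56)) = 1/(29 + 1/46) = 1/(1335/46) = 46/1335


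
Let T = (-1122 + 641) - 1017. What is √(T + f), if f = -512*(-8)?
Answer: √2598 ≈ 50.971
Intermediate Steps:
f = 4096
T = -1498 (T = -481 - 1017 = -1498)
√(T + f) = √(-1498 + 4096) = √2598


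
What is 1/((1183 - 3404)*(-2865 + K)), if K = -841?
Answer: 1/8231026 ≈ 1.2149e-7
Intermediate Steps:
1/((1183 - 3404)*(-2865 + K)) = 1/((1183 - 3404)*(-2865 - 841)) = 1/(-2221*(-3706)) = 1/8231026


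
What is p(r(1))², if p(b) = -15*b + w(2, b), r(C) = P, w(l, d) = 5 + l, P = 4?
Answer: 2809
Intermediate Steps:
r(C) = 4
p(b) = 7 - 15*b (p(b) = -15*b + (5 + 2) = -15*b + 7 = 7 - 15*b)
p(r(1))² = (7 - 15*4)² = (7 - 60)² = (-53)² = 2809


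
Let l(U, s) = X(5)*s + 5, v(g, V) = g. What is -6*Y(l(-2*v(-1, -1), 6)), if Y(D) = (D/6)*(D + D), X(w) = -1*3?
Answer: -338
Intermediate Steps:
X(w) = -3
l(U, s) = 5 - 3*s (l(U, s) = -3*s + 5 = 5 - 3*s)
Y(D) = D**2/3 (Y(D) = (D*(1/6))*(2*D) = (D/6)*(2*D) = D**2/3)
-6*Y(l(-2*v(-1, -1), 6)) = -2*(5 - 3*6)**2 = -2*(5 - 18)**2 = -2*(-13)**2 = -2*169 = -6*169/3 = -338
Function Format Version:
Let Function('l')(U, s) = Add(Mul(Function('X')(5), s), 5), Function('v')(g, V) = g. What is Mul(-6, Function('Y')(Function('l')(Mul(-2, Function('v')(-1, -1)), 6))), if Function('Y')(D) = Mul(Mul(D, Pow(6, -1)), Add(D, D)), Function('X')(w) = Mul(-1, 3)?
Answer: -338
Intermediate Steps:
Function('X')(w) = -3
Function('l')(U, s) = Add(5, Mul(-3, s)) (Function('l')(U, s) = Add(Mul(-3, s), 5) = Add(5, Mul(-3, s)))
Function('Y')(D) = Mul(Rational(1, 3), Pow(D, 2)) (Function('Y')(D) = Mul(Mul(D, Rational(1, 6)), Mul(2, D)) = Mul(Mul(Rational(1, 6), D), Mul(2, D)) = Mul(Rational(1, 3), Pow(D, 2)))
Mul(-6, Function('Y')(Function('l')(Mul(-2, Function('v')(-1, -1)), 6))) = Mul(-6, Mul(Rational(1, 3), Pow(Add(5, Mul(-3, 6)), 2))) = Mul(-6, Mul(Rational(1, 3), Pow(Add(5, -18), 2))) = Mul(-6, Mul(Rational(1, 3), Pow(-13, 2))) = Mul(-6, Mul(Rational(1, 3), 169)) = Mul(-6, Rational(169, 3)) = -338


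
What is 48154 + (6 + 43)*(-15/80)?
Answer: 770317/16 ≈ 48145.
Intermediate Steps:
48154 + (6 + 43)*(-15/80) = 48154 + 49*(-15*1/80) = 48154 + 49*(-3/16) = 48154 - 147/16 = 770317/16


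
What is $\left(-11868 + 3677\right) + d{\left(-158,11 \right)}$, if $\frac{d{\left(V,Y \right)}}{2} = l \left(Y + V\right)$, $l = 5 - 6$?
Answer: $-7897$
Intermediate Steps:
$l = -1$ ($l = 5 - 6 = -1$)
$d{\left(V,Y \right)} = - 2 V - 2 Y$ ($d{\left(V,Y \right)} = 2 \left(- (Y + V)\right) = 2 \left(- (V + Y)\right) = 2 \left(- V - Y\right) = - 2 V - 2 Y$)
$\left(-11868 + 3677\right) + d{\left(-158,11 \right)} = \left(-11868 + 3677\right) - -294 = -8191 + \left(316 - 22\right) = -8191 + 294 = -7897$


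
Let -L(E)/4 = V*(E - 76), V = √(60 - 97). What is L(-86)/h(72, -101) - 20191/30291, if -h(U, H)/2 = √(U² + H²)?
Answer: -20191/30291 - 324*I*√569245/15385 ≈ -0.66657 - 15.889*I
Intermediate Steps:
V = I*√37 (V = √(-37) = I*√37 ≈ 6.0828*I)
L(E) = -4*I*√37*(-76 + E) (L(E) = -4*I*√37*(E - 76) = -4*I*√37*(-76 + E))
h(U, H) = -2*√(H² + U²) (h(U, H) = -2*√(U² + H²) = -2*√(H² + U²))
L(-86)/h(72, -101) - 20191/30291 = (4*I*√37*(76 - 1*(-86)))/((-2*√((-101)² + 72²))) - 20191/30291 = (4*I*√37*(76 + 86))/((-2*√(10201 + 5184))) - 20191*1/30291 = (4*I*√37*162)/((-2*√15385)) - 20191/30291 = (648*I*√37)*(-√15385/30770) - 20191/30291 = -324*I*√569245/15385 - 20191/30291 = -20191/30291 - 324*I*√569245/15385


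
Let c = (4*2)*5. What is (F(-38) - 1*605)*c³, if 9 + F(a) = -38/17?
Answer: -670464000/17 ≈ -3.9439e+7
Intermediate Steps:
F(a) = -191/17 (F(a) = -9 - 38/17 = -191/17)
c = 40 (c = 8*5 = 40)
(F(-38) - 1*605)*c³ = (-191/17 - 1*605)*40³ = (-191/17 - 605)*64000 = -10476/17*64000 = -670464000/17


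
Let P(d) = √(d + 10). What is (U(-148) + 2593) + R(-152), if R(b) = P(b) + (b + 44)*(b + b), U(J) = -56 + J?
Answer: 35221 + I*√142 ≈ 35221.0 + 11.916*I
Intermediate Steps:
P(d) = √(10 + d)
R(b) = √(10 + b) + 2*b*(44 + b) (R(b) = √(10 + b) + (b + 44)*(b + b) = √(10 + b) + (44 + b)*(2*b) = √(10 + b) + 2*b*(44 + b))
(U(-148) + 2593) + R(-152) = ((-56 - 148) + 2593) + (√(10 - 152) + 2*(-152)² + 88*(-152)) = (-204 + 2593) + (√(-142) + 2*23104 - 13376) = 2389 + (I*√142 + 46208 - 13376) = 2389 + (32832 + I*√142) = 35221 + I*√142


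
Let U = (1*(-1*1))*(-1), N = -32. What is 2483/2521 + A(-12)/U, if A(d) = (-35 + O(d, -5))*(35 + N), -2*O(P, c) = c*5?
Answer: -335369/5042 ≈ -66.515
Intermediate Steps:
O(P, c) = -5*c/2 (O(P, c) = -c*5/2 = -5*c/2)
U = 1 (U = (1*(-1))*(-1) = -1*(-1) = 1)
A(d) = -135/2 (A(d) = (-35 - 5/2*(-5))*(35 - 32) = (-35 + 25/2)*3 = -45/2*3 = -135/2)
2483/2521 + A(-12)/U = 2483/2521 - 135/2/1 = 2483*(1/2521) - 135/2*1 = 2483/2521 - 135/2 = -335369/5042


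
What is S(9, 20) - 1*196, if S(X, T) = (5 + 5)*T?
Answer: 4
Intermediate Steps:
S(X, T) = 10*T
S(9, 20) - 1*196 = 10*20 - 1*196 = 200 - 196 = 4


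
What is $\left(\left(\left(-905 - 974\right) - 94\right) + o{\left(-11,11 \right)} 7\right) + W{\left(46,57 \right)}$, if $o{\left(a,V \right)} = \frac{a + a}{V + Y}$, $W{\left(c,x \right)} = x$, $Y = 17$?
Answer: $- \frac{3843}{2} \approx -1921.5$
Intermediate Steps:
$o{\left(a,V \right)} = \frac{2 a}{17 + V}$ ($o{\left(a,V \right)} = \frac{a + a}{V + 17} = \frac{2 a}{17 + V}$)
$\left(\left(\left(-905 - 974\right) - 94\right) + o{\left(-11,11 \right)} 7\right) + W{\left(46,57 \right)} = \left(\left(\left(-905 - 974\right) - 94\right) + 2 \left(-11\right) \frac{1}{17 + 11} \cdot 7\right) + 57 = \left(\left(-1879 - 94\right) + 2 \left(-11\right) \frac{1}{28} \cdot 7\right) + 57 = \left(-1973 + 2 \left(-11\right) \frac{1}{28} \cdot 7\right) + 57 = \left(-1973 - \frac{11}{2}\right) + 57 = - \frac{3957}{2} + 57 = - \frac{3843}{2}$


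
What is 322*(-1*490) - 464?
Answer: -158244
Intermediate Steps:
322*(-1*490) - 464 = 322*(-490) - 464 = -157780 - 464 = -158244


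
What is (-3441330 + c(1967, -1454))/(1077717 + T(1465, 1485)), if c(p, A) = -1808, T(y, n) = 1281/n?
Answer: -852176655/266735171 ≈ -3.1948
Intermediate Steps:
(-3441330 + c(1967, -1454))/(1077717 + T(1465, 1485)) = (-3441330 - 1808)/(1077717 + 1281/1485) = -3443138/(1077717 + 1281*(1/1485)) = -3443138/(1077717 + 427/495) = -3443138/533470342/495 = -3443138*495/533470342 = -852176655/266735171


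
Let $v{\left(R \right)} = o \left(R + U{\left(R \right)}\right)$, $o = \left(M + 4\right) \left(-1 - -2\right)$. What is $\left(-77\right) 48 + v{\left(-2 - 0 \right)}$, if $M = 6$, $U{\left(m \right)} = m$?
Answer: $-3736$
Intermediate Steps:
$o = 10$ ($o = \left(6 + 4\right) \left(-1 - -2\right) = 10 \left(-1 + 2\right) = 10 \cdot 1 = 10$)
$v{\left(R \right)} = 20 R$ ($v{\left(R \right)} = 10 \left(R + R\right) = 10 \cdot 2 R = 20 R$)
$\left(-77\right) 48 + v{\left(-2 - 0 \right)} = \left(-77\right) 48 + 20 \left(-2 - 0\right) = -3696 + 20 \left(-2 + 0\right) = -3696 + 20 \left(-2\right) = -3696 - 40 = -3736$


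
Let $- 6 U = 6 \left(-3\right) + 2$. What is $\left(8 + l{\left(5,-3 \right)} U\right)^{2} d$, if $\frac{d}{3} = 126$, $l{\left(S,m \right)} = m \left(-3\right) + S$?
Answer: $776832$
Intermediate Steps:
$l{\left(S,m \right)} = S - 3 m$ ($l{\left(S,m \right)} = - 3 m + S = S - 3 m$)
$d = 378$ ($d = 3 \cdot 126 = 378$)
$U = \frac{8}{3}$ ($U = - \frac{6 \left(-3\right) + 2}{6} = - \frac{-18 + 2}{6} = \left(- \frac{1}{6}\right) \left(-16\right) = \frac{8}{3} \approx 2.6667$)
$\left(8 + l{\left(5,-3 \right)} U\right)^{2} d = \left(8 + \left(5 - -9\right) \frac{8}{3}\right)^{2} \cdot 378 = \left(8 + \left(5 + 9\right) \frac{8}{3}\right)^{2} \cdot 378 = \left(8 + 14 \cdot \frac{8}{3}\right)^{2} \cdot 378 = \left(8 + \frac{112}{3}\right)^{2} \cdot 378 = \left(\frac{136}{3}\right)^{2} \cdot 378 = \frac{18496}{9} \cdot 378 = 776832$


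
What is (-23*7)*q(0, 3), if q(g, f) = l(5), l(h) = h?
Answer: -805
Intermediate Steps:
q(g, f) = 5
(-23*7)*q(0, 3) = -23*7*5 = -161*5 = -805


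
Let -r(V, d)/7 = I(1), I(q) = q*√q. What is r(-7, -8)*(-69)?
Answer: 483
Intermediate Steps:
I(q) = q^(3/2)
r(V, d) = -7 (r(V, d) = -7*1^(3/2) = -7*1 = -7)
r(-7, -8)*(-69) = -7*(-69) = 483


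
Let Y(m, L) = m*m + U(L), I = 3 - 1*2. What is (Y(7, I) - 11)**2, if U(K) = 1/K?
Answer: 1521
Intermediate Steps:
I = 1 (I = 3 - 2 = 1)
Y(m, L) = 1/L + m**2 (Y(m, L) = m*m + 1/L = m**2 + 1/L = 1/L + m**2)
(Y(7, I) - 11)**2 = ((1/1 + 7**2) - 11)**2 = ((1 + 49) - 11)**2 = (50 - 11)**2 = 39**2 = 1521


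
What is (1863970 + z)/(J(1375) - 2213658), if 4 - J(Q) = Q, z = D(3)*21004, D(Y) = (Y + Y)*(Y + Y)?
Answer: -2620114/2215029 ≈ -1.1829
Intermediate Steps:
D(Y) = 4*Y² (D(Y) = (2*Y)*(2*Y) = 4*Y²)
z = 756144 (z = (4*3²)*21004 = (4*9)*21004 = 36*21004 = 756144)
J(Q) = 4 - Q
(1863970 + z)/(J(1375) - 2213658) = (1863970 + 756144)/((4 - 1*1375) - 2213658) = 2620114/((4 - 1375) - 2213658) = 2620114/(-1371 - 2213658) = 2620114/(-2215029) = 2620114*(-1/2215029) = -2620114/2215029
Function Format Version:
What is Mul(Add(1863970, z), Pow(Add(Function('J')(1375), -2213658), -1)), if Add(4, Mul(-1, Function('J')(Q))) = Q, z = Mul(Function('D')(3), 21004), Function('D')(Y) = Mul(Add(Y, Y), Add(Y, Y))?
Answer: Rational(-2620114, 2215029) ≈ -1.1829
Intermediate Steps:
Function('D')(Y) = Mul(4, Pow(Y, 2)) (Function('D')(Y) = Mul(Mul(2, Y), Mul(2, Y)) = Mul(4, Pow(Y, 2)))
z = 756144 (z = Mul(Mul(4, Pow(3, 2)), 21004) = Mul(Mul(4, 9), 21004) = Mul(36, 21004) = 756144)
Function('J')(Q) = Add(4, Mul(-1, Q))
Mul(Add(1863970, z), Pow(Add(Function('J')(1375), -2213658), -1)) = Mul(Add(1863970, 756144), Pow(Add(Add(4, Mul(-1, 1375)), -2213658), -1)) = Mul(2620114, Pow(Add(Add(4, -1375), -2213658), -1)) = Mul(2620114, Pow(Add(-1371, -2213658), -1)) = Mul(2620114, Pow(-2215029, -1)) = Mul(2620114, Rational(-1, 2215029)) = Rational(-2620114, 2215029)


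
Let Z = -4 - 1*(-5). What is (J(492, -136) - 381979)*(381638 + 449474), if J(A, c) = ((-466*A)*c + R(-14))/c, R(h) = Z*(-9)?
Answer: -8636305763903/17 ≈ -5.0802e+11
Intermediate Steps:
Z = 1 (Z = -4 + 5 = 1)
R(h) = -9 (R(h) = 1*(-9) = -9)
J(A, c) = (-9 - 466*A*c)/c (J(A, c) = ((-466*A)*c - 9)/c = (-466*A*c - 9)/c = (-9 - 466*A*c)/c)
(J(492, -136) - 381979)*(381638 + 449474) = ((-466*492 - 9/(-136)) - 381979)*(381638 + 449474) = ((-229272 - 9*(-1/136)) - 381979)*831112 = ((-229272 + 9/136) - 381979)*831112 = (-31180983/136 - 381979)*831112 = -83130127/136*831112 = -8636305763903/17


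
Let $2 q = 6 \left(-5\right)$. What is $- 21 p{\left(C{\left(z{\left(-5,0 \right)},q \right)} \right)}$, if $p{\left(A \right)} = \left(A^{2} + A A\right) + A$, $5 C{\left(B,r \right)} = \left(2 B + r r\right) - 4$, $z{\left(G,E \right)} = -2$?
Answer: $- \frac{2000523}{25} \approx -80021.0$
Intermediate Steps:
$q = -15$ ($q = \frac{6 \left(-5\right)}{2} = \frac{1}{2} \left(-30\right) = -15$)
$C{\left(B,r \right)} = - \frac{4}{5} + \frac{r^{2}}{5} + \frac{2 B}{5}$ ($C{\left(B,r \right)} = \frac{\left(2 B + r r\right) - 4}{5} = \frac{\left(2 B + r^{2}\right) - 4}{5} = \frac{\left(r^{2} + 2 B\right) - 4}{5} = \frac{-4 + r^{2} + 2 B}{5} = - \frac{4}{5} + \frac{r^{2}}{5} + \frac{2 B}{5}$)
$p{\left(A \right)} = A + 2 A^{2}$ ($p{\left(A \right)} = \left(A^{2} + A^{2}\right) + A = 2 A^{2} + A = A + 2 A^{2}$)
$- 21 p{\left(C{\left(z{\left(-5,0 \right)},q \right)} \right)} = - 21 \left(- \frac{4}{5} + \frac{\left(-15\right)^{2}}{5} + \frac{2}{5} \left(-2\right)\right) \left(1 + 2 \left(- \frac{4}{5} + \frac{\left(-15\right)^{2}}{5} + \frac{2}{5} \left(-2\right)\right)\right) = - 21 \left(- \frac{4}{5} + \frac{1}{5} \cdot 225 - \frac{4}{5}\right) \left(1 + 2 \left(- \frac{4}{5} + \frac{1}{5} \cdot 225 - \frac{4}{5}\right)\right) = - 21 \left(- \frac{4}{5} + 45 - \frac{4}{5}\right) \left(1 + 2 \left(- \frac{4}{5} + 45 - \frac{4}{5}\right)\right) = - 21 \frac{217 \left(1 + 2 \cdot \frac{217}{5}\right)}{5} = - 21 \frac{217 \left(1 + \frac{434}{5}\right)}{5} = - 21 \cdot \frac{217}{5} \cdot \frac{439}{5} = \left(-21\right) \frac{95263}{25} = - \frac{2000523}{25}$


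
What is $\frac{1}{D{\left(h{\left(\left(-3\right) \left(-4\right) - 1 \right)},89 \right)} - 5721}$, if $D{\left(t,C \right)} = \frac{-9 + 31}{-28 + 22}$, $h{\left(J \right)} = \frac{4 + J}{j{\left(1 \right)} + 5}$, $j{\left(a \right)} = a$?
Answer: $- \frac{3}{17174} \approx -0.00017468$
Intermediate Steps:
$h{\left(J \right)} = \frac{2}{3} + \frac{J}{6}$ ($h{\left(J \right)} = \frac{4 + J}{1 + 5} = \frac{4 + J}{6} = \left(4 + J\right) \frac{1}{6} = \frac{2}{3} + \frac{J}{6}$)
$D{\left(t,C \right)} = - \frac{11}{3}$ ($D{\left(t,C \right)} = \frac{22}{-6} = 22 \left(- \frac{1}{6}\right) = - \frac{11}{3}$)
$\frac{1}{D{\left(h{\left(\left(-3\right) \left(-4\right) - 1 \right)},89 \right)} - 5721} = \frac{1}{- \frac{11}{3} - 5721} = \frac{1}{- \frac{17174}{3}} = - \frac{3}{17174}$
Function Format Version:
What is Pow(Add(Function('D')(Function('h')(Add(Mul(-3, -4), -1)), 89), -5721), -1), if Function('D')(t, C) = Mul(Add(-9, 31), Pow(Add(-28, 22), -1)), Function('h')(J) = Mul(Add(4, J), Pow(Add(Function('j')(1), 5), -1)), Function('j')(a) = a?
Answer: Rational(-3, 17174) ≈ -0.00017468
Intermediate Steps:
Function('h')(J) = Add(Rational(2, 3), Mul(Rational(1, 6), J)) (Function('h')(J) = Mul(Add(4, J), Pow(Add(1, 5), -1)) = Mul(Add(4, J), Pow(6, -1)) = Mul(Add(4, J), Rational(1, 6)) = Add(Rational(2, 3), Mul(Rational(1, 6), J)))
Function('D')(t, C) = Rational(-11, 3) (Function('D')(t, C) = Mul(22, Pow(-6, -1)) = Mul(22, Rational(-1, 6)) = Rational(-11, 3))
Pow(Add(Function('D')(Function('h')(Add(Mul(-3, -4), -1)), 89), -5721), -1) = Pow(Add(Rational(-11, 3), -5721), -1) = Pow(Rational(-17174, 3), -1) = Rational(-3, 17174)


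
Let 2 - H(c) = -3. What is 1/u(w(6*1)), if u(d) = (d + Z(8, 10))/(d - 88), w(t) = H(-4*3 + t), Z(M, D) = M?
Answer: -83/13 ≈ -6.3846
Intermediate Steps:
H(c) = 5 (H(c) = 2 - 1*(-3) = 2 + 3 = 5)
w(t) = 5
u(d) = (8 + d)/(-88 + d) (u(d) = (d + 8)/(d - 88) = (8 + d)/(-88 + d))
1/u(w(6*1)) = 1/((8 + 5)/(-88 + 5)) = 1/(13/(-83)) = 1/(-1/83*13) = 1/(-13/83) = -83/13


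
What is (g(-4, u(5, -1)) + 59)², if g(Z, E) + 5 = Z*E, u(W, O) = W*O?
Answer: 5476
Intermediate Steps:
u(W, O) = O*W
g(Z, E) = -5 + E*Z (g(Z, E) = -5 + Z*E = -5 + E*Z)
(g(-4, u(5, -1)) + 59)² = ((-5 - 1*5*(-4)) + 59)² = ((-5 - 5*(-4)) + 59)² = ((-5 + 20) + 59)² = (15 + 59)² = 74² = 5476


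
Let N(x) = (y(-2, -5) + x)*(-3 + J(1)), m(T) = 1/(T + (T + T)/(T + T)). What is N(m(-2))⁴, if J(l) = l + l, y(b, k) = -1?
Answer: 16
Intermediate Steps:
J(l) = 2*l
m(T) = 1/(1 + T) (m(T) = 1/(T + (2*T)/((2*T))) = 1/(T + (2*T)*(1/(2*T))) = 1/(T + 1) = 1/(1 + T))
N(x) = 1 - x (N(x) = (-1 + x)*(-3 + 2*1) = (-1 + x)*(-3 + 2) = (-1 + x)*(-1) = 1 - x)
N(m(-2))⁴ = (1 - 1/(1 - 2))⁴ = (1 - 1/(-1))⁴ = (1 - 1*(-1))⁴ = (1 + 1)⁴ = 2⁴ = 16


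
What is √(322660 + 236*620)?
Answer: 2*√117245 ≈ 684.82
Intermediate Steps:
√(322660 + 236*620) = √(322660 + 146320) = √468980 = 2*√117245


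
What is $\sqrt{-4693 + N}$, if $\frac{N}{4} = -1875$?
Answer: $i \sqrt{12193} \approx 110.42 i$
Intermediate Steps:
$N = -7500$ ($N = 4 \left(-1875\right) = -7500$)
$\sqrt{-4693 + N} = \sqrt{-4693 - 7500} = \sqrt{-12193} = i \sqrt{12193}$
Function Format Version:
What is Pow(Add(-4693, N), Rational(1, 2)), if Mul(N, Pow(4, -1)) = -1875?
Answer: Mul(I, Pow(12193, Rational(1, 2))) ≈ Mul(110.42, I)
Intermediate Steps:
N = -7500 (N = Mul(4, -1875) = -7500)
Pow(Add(-4693, N), Rational(1, 2)) = Pow(Add(-4693, -7500), Rational(1, 2)) = Pow(-12193, Rational(1, 2)) = Mul(I, Pow(12193, Rational(1, 2)))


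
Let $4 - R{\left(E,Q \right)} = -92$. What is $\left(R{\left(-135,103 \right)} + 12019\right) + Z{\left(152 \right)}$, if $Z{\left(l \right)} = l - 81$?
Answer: $12186$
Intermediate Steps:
$R{\left(E,Q \right)} = 96$ ($R{\left(E,Q \right)} = 4 - -92 = 4 + 92 = 96$)
$Z{\left(l \right)} = -81 + l$
$\left(R{\left(-135,103 \right)} + 12019\right) + Z{\left(152 \right)} = \left(96 + 12019\right) + \left(-81 + 152\right) = 12115 + 71 = 12186$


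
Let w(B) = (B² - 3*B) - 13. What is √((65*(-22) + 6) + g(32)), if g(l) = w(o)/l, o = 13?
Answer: I*√90902/8 ≈ 37.687*I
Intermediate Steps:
w(B) = -13 + B² - 3*B
g(l) = 117/l (g(l) = (-13 + 13² - 3*13)/l = (-13 + 169 - 39)/l = 117/l)
√((65*(-22) + 6) + g(32)) = √((65*(-22) + 6) + 117/32) = √((-1430 + 6) + 117*(1/32)) = √(-1424 + 117/32) = √(-45451/32) = I*√90902/8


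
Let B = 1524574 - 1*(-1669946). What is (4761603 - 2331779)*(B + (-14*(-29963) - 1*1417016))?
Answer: 5338289310464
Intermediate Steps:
B = 3194520 (B = 1524574 + 1669946 = 3194520)
(4761603 - 2331779)*(B + (-14*(-29963) - 1*1417016)) = (4761603 - 2331779)*(3194520 + (-14*(-29963) - 1*1417016)) = 2429824*(3194520 + (419482 - 1417016)) = 2429824*(3194520 - 997534) = 2429824*2196986 = 5338289310464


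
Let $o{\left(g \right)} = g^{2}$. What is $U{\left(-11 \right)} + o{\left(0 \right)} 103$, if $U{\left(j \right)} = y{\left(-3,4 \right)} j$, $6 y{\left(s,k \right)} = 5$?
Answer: $- \frac{55}{6} \approx -9.1667$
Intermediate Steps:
$y{\left(s,k \right)} = \frac{5}{6}$ ($y{\left(s,k \right)} = \frac{1}{6} \cdot 5 = \frac{5}{6}$)
$U{\left(j \right)} = \frac{5 j}{6}$
$U{\left(-11 \right)} + o{\left(0 \right)} 103 = \frac{5}{6} \left(-11\right) + 0^{2} \cdot 103 = - \frac{55}{6} + 0 \cdot 103 = - \frac{55}{6} + 0 = - \frac{55}{6}$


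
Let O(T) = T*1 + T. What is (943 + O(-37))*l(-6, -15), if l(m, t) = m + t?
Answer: -18249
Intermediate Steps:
O(T) = 2*T (O(T) = T + T = 2*T)
(943 + O(-37))*l(-6, -15) = (943 + 2*(-37))*(-6 - 15) = (943 - 74)*(-21) = 869*(-21) = -18249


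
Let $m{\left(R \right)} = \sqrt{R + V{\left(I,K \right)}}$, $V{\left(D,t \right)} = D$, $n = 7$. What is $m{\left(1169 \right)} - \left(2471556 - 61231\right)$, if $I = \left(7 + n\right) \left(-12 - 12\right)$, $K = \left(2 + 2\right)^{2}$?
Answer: $-2410325 + 7 \sqrt{17} \approx -2.4103 \cdot 10^{6}$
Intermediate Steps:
$K = 16$ ($K = 4^{2} = 16$)
$I = -336$ ($I = \left(7 + 7\right) \left(-12 - 12\right) = 14 \left(-24\right) = -336$)
$m{\left(R \right)} = \sqrt{-336 + R}$ ($m{\left(R \right)} = \sqrt{R - 336} = \sqrt{-336 + R}$)
$m{\left(1169 \right)} - \left(2471556 - 61231\right) = \sqrt{-336 + 1169} - \left(2471556 - 61231\right) = \sqrt{833} - \left(2471556 - 61231\right) = 7 \sqrt{17} - 2410325 = -2410325 + 7 \sqrt{17}$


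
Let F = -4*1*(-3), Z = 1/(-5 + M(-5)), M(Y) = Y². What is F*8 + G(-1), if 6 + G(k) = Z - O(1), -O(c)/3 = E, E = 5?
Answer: 2101/20 ≈ 105.05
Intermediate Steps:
O(c) = -15 (O(c) = -3*5 = -15)
Z = 1/20 (Z = 1/(-5 + (-5)²) = 1/(-5 + 25) = 1/20 ≈ 0.050000)
F = 12 (F = -4*(-3) = 12)
G(k) = 181/20 (G(k) = -6 + (1/20 - 1*(-15)) = -6 + (1/20 + 15) = -6 + 301/20 = 181/20)
F*8 + G(-1) = 12*8 + 181/20 = 96 + 181/20 = 2101/20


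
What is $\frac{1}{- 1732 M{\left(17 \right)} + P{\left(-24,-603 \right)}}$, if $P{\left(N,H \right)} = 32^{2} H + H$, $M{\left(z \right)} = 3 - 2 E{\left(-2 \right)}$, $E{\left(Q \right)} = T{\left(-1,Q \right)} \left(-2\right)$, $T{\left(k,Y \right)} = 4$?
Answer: $- \frac{1}{650983} \approx -1.5361 \cdot 10^{-6}$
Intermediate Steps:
$E{\left(Q \right)} = -8$ ($E{\left(Q \right)} = 4 \left(-2\right) = -8$)
$M{\left(z \right)} = 19$ ($M{\left(z \right)} = 3 - -16 = 3 + 16 = 19$)
$P{\left(N,H \right)} = 1025 H$ ($P{\left(N,H \right)} = 1024 H + H = 1025 H$)
$\frac{1}{- 1732 M{\left(17 \right)} + P{\left(-24,-603 \right)}} = \frac{1}{\left(-1732\right) 19 + 1025 \left(-603\right)} = \frac{1}{-32908 - 618075} = \frac{1}{-650983} = - \frac{1}{650983}$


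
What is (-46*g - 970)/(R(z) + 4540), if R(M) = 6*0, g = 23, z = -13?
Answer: -507/1135 ≈ -0.44670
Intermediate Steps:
R(M) = 0
(-46*g - 970)/(R(z) + 4540) = (-46*23 - 970)/(0 + 4540) = (-1058 - 970)/4540 = -2028*1/4540 = -507/1135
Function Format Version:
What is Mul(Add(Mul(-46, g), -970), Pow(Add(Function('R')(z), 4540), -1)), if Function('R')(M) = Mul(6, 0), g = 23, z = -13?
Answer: Rational(-507, 1135) ≈ -0.44670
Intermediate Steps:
Function('R')(M) = 0
Mul(Add(Mul(-46, g), -970), Pow(Add(Function('R')(z), 4540), -1)) = Mul(Add(Mul(-46, 23), -970), Pow(Add(0, 4540), -1)) = Mul(Add(-1058, -970), Pow(4540, -1)) = Mul(-2028, Rational(1, 4540)) = Rational(-507, 1135)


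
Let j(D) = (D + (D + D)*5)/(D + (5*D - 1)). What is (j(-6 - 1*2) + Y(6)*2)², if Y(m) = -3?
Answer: 42436/2401 ≈ 17.674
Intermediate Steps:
j(D) = 11*D/(-1 + 6*D) (j(D) = (D + (2*D)*5)/(D + (-1 + 5*D)) = (D + 10*D)/(-1 + 6*D) = (11*D)/(-1 + 6*D) = 11*D/(-1 + 6*D))
(j(-6 - 1*2) + Y(6)*2)² = (11*(-6 - 1*2)/(-1 + 6*(-6 - 1*2)) - 3*2)² = (11*(-6 - 2)/(-1 + 6*(-6 - 2)) - 6)² = (11*(-8)/(-1 + 6*(-8)) - 6)² = (11*(-8)/(-1 - 48) - 6)² = (11*(-8)/(-49) - 6)² = (11*(-8)*(-1/49) - 6)² = (88/49 - 6)² = (-206/49)² = 42436/2401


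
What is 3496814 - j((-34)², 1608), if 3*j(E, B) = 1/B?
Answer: 16868630735/4824 ≈ 3.4968e+6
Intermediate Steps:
j(E, B) = 1/(3*B)
3496814 - j((-34)², 1608) = 3496814 - 1/(3*1608) = 3496814 - 1*1/4824 = 3496814 - 1/4824 = 16868630735/4824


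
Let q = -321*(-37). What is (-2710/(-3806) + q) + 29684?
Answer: 79091938/1903 ≈ 41562.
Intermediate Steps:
q = 11877 (q = -107*(-111) = 11877)
(-2710/(-3806) + q) + 29684 = (-2710/(-3806) + 11877) + 29684 = (-2710*(-1/3806) + 11877) + 29684 = (1355/1903 + 11877) + 29684 = 22603286/1903 + 29684 = 79091938/1903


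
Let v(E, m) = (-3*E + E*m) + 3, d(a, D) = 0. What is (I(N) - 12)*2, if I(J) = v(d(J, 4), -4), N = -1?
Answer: -18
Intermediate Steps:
v(E, m) = 3 - 3*E + E*m
I(J) = 3 (I(J) = 3 - 3*0 + 0*(-4) = 3 + 0 + 0 = 3)
(I(N) - 12)*2 = (3 - 12)*2 = -9*2 = -18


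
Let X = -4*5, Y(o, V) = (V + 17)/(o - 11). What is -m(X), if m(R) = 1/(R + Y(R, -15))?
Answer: 31/622 ≈ 0.049839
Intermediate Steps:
Y(o, V) = (17 + V)/(-11 + o)
X = -20
m(R) = 1/(R + 2/(-11 + R)) (m(R) = 1/(R + (17 - 15)/(-11 + R)) = 1/(R + 2/(-11 + R)))
-m(X) = -(-11 - 20)/(2 - 20*(-11 - 20)) = -(-31)/(2 - 20*(-31)) = -(-31)/(2 + 620) = -(-31)/622 = -1*(-31/622) = 31/622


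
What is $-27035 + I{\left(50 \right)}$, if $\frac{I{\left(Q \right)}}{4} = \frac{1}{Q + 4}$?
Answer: $- \frac{729943}{27} \approx -27035.0$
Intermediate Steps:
$I{\left(Q \right)} = \frac{4}{4 + Q}$ ($I{\left(Q \right)} = \frac{4}{Q + 4} = \frac{4}{4 + Q}$)
$-27035 + I{\left(50 \right)} = -27035 + \frac{4}{4 + 50} = -27035 + \frac{4}{54} = -27035 + 4 \cdot \frac{1}{54} = -27035 + \frac{2}{27} = - \frac{729943}{27}$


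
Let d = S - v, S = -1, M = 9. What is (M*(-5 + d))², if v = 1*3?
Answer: 6561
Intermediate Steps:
v = 3
d = -4 (d = -1 - 1*3 = -1 - 3 = -4)
(M*(-5 + d))² = (9*(-5 - 4))² = (9*(-9))² = (-81)² = 6561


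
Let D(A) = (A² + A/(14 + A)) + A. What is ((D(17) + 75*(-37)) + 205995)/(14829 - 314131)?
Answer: -6309323/9278362 ≈ -0.68000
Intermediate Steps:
D(A) = A + A² + A/(14 + A) (D(A) = (A² + A/(14 + A)) + A = A + A² + A/(14 + A))
((D(17) + 75*(-37)) + 205995)/(14829 - 314131) = ((17*(15 + 17² + 15*17)/(14 + 17) + 75*(-37)) + 205995)/(14829 - 314131) = ((17*(15 + 289 + 255)/31 - 2775) + 205995)/(-299302) = ((17*(1/31)*559 - 2775) + 205995)*(-1/299302) = ((9503/31 - 2775) + 205995)*(-1/299302) = (-76522/31 + 205995)*(-1/299302) = (6309323/31)*(-1/299302) = -6309323/9278362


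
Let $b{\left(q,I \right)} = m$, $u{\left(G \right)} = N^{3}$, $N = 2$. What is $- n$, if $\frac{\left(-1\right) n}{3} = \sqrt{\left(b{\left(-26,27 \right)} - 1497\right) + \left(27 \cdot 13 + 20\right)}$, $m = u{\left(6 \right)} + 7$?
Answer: $3 i \sqrt{1111} \approx 99.995 i$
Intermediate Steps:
$u{\left(G \right)} = 8$ ($u{\left(G \right)} = 2^{3} = 8$)
$m = 15$ ($m = 8 + 7 = 15$)
$b{\left(q,I \right)} = 15$
$n = - 3 i \sqrt{1111}$ ($n = - 3 \sqrt{\left(15 - 1497\right) + \left(27 \cdot 13 + 20\right)} = - 3 \sqrt{\left(15 - 1497\right) + \left(351 + 20\right)} = - 3 \sqrt{-1482 + 371} = - 3 \sqrt{-1111} = - 3 i \sqrt{1111} \approx - 99.995 i$)
$- n = - \left(-3\right) i \sqrt{1111} = 3 i \sqrt{1111}$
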